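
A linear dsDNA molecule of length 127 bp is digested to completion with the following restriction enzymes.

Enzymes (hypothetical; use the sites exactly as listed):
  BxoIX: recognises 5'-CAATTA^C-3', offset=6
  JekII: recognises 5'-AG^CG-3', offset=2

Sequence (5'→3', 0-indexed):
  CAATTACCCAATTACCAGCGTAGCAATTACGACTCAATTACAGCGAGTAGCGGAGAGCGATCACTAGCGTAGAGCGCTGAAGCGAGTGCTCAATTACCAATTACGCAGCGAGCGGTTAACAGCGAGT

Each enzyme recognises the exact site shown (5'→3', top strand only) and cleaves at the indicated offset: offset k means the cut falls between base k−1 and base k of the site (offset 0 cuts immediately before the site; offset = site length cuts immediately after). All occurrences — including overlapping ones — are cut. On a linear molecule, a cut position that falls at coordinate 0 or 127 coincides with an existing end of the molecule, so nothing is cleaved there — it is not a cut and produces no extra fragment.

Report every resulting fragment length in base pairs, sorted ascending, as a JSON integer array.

[3,4,4,5,5,6,7,7,7,7,8,8,10,10,11,11,14]

Per-enzyme occurrences:
  BxoIX CAATTAC/6: at [0, 8, 23, 34, 90, 97] ⇒ [6, 14, 29, 40, 96, 103]
  JekII AGCG/2: at [16, 41, 48, 55, 65, 72, 80, 106, 110, 120] ⇒ [18, 43, 50, 57, 67, 74, 82, 108, 112, 122]

All cut coordinates (distinct, sorted): [6, 14, 18, 29, 40, 43, 50, 57, 67, 74, 82, 96, 103, 108, 112, 122]

Fragment lengths:
  [0,6): 6 bp
  [6,14): 8 bp
  [14,18): 4 bp
  [18,29): 11 bp
  [29,40): 11 bp
  [40,43): 3 bp
  [43,50): 7 bp
  [50,57): 7 bp
  [57,67): 10 bp
  [67,74): 7 bp
  [74,82): 8 bp
  [82,96): 14 bp
  [96,103): 7 bp
  [103,108): 5 bp
  [108,112): 4 bp
  [112,122): 10 bp
  [122,127): 5 bp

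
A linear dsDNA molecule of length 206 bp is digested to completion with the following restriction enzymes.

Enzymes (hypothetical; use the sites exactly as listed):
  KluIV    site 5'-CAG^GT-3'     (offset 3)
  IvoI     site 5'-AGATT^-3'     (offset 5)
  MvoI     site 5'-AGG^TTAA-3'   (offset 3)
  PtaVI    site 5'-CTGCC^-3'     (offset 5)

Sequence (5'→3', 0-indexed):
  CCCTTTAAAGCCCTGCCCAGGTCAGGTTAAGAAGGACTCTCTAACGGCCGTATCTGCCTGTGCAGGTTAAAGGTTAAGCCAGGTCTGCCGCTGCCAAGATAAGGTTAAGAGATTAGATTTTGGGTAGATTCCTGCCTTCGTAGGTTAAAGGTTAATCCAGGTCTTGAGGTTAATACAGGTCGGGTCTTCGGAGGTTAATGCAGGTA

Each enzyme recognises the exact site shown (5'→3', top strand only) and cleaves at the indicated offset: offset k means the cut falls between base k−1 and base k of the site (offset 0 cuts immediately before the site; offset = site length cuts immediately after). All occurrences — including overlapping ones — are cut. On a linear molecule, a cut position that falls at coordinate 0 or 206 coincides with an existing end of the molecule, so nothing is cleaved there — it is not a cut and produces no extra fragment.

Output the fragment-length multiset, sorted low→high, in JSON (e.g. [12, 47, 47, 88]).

[1,1,3,3,5,5,6,6,7,7,7,7,8,9,9,9,9,9,9,10,11,16,17,32]

Site scan:
  KluIV (CAGGT, off=3): starts [17, 22, 62, 79, 157, 175, 200] → cuts [20, 25, 65, 82, 160, 178, 203]
  IvoI (AGATT, off=5): starts [109, 114, 125] → cuts [114, 119, 130]
  MvoI (AGGTTAA, off=3): starts [23, 63, 70, 101, 141, 148, 166, 191] → cuts [26, 66, 73, 104, 144, 151, 169, 194]
  PtaVI (CTGCC, off=5): starts [12, 53, 84, 90, 131] → cuts [17, 58, 89, 95, 136]

All cut coordinates (distinct, sorted): [17, 20, 25, 26, 58, 65, 66, 73, 82, 89, 95, 104, 114, 119, 130, 136, 144, 151, 160, 169, 178, 194, 203]

Fragment lengths:
  [0,17): 17 bp
  [17,20): 3 bp
  [20,25): 5 bp
  [25,26): 1 bp
  [26,58): 32 bp
  [58,65): 7 bp
  [65,66): 1 bp
  [66,73): 7 bp
  [73,82): 9 bp
  [82,89): 7 bp
  [89,95): 6 bp
  [95,104): 9 bp
  [104,114): 10 bp
  [114,119): 5 bp
  [119,130): 11 bp
  [130,136): 6 bp
  [136,144): 8 bp
  [144,151): 7 bp
  [151,160): 9 bp
  [160,169): 9 bp
  [169,178): 9 bp
  [178,194): 16 bp
  [194,203): 9 bp
  [203,206): 3 bp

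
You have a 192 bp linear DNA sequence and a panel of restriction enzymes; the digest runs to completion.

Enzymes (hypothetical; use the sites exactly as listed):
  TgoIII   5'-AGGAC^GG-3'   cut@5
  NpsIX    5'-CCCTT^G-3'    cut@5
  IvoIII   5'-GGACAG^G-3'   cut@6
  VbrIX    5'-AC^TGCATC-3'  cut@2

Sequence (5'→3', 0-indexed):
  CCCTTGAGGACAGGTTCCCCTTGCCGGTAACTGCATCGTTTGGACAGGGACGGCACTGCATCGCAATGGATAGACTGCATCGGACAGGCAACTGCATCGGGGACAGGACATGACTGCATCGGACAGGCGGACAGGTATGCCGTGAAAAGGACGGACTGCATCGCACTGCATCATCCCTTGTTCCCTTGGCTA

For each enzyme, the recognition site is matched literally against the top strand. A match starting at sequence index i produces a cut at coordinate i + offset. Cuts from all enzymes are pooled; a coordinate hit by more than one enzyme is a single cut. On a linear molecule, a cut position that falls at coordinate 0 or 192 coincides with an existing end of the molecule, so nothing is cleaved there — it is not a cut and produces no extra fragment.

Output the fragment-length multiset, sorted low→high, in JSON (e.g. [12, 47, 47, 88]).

[4,5,5,5,8,8,8,8,9,9,9,10,12,12,13,14,16,18,19]

Per-enzyme occurrences:
  TgoIII (AGGACGG, off=5): starts [147] → cuts [152]
  NpsIX (CCCTTG, off=5): starts [0, 17, 174, 182] → cuts [5, 22, 179, 187]
  IvoIII (GGACAGG, off=6): starts [7, 41, 81, 100, 120, 128] → cuts [13, 47, 87, 106, 126, 134]
  VbrIX (ACTGCATC, off=2): starts [29, 54, 73, 90, 112, 154, 164] → cuts [31, 56, 75, 92, 114, 156, 166]

All cut coordinates (distinct, sorted): [5, 13, 22, 31, 47, 56, 75, 87, 92, 106, 114, 126, 134, 152, 156, 166, 179, 187]

Fragments:
  [0,5): 5 bp
  [5,13): 8 bp
  [13,22): 9 bp
  [22,31): 9 bp
  [31,47): 16 bp
  [47,56): 9 bp
  [56,75): 19 bp
  [75,87): 12 bp
  [87,92): 5 bp
  [92,106): 14 bp
  [106,114): 8 bp
  [114,126): 12 bp
  [126,134): 8 bp
  [134,152): 18 bp
  [152,156): 4 bp
  [156,166): 10 bp
  [166,179): 13 bp
  [179,187): 8 bp
  [187,192): 5 bp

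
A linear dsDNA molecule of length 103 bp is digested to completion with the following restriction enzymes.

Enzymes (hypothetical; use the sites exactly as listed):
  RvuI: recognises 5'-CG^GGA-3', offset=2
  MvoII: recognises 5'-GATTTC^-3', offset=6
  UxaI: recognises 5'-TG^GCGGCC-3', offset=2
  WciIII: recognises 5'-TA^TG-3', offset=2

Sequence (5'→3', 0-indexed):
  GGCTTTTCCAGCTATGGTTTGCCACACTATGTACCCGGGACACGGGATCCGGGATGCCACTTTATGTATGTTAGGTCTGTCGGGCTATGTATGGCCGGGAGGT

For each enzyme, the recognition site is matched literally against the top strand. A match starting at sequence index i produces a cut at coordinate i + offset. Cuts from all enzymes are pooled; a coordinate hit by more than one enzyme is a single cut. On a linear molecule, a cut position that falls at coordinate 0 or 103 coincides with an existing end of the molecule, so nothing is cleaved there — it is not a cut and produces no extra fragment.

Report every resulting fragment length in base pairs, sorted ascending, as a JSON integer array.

Per-enzyme occurrences:
  RvuI CGGGA/2: at [35, 42, 49, 95] ⇒ [37, 44, 51, 97]
  MvoII (GATTTC, off=6): no sites
  UxaI (TGGCGGCC, off=2): no sites
  WciIII TATG/2: at [12, 27, 62, 66, 85, 89] ⇒ [14, 29, 64, 68, 87, 91]

Pooled cuts: [14, 29, 37, 44, 51, 64, 68, 87, 91, 97]

Fragment lengths:
  [0,14): 14 bp
  [14,29): 15 bp
  [29,37): 8 bp
  [37,44): 7 bp
  [44,51): 7 bp
  [51,64): 13 bp
  [64,68): 4 bp
  [68,87): 19 bp
  [87,91): 4 bp
  [91,97): 6 bp
  [97,103): 6 bp

[4,4,6,6,7,7,8,13,14,15,19]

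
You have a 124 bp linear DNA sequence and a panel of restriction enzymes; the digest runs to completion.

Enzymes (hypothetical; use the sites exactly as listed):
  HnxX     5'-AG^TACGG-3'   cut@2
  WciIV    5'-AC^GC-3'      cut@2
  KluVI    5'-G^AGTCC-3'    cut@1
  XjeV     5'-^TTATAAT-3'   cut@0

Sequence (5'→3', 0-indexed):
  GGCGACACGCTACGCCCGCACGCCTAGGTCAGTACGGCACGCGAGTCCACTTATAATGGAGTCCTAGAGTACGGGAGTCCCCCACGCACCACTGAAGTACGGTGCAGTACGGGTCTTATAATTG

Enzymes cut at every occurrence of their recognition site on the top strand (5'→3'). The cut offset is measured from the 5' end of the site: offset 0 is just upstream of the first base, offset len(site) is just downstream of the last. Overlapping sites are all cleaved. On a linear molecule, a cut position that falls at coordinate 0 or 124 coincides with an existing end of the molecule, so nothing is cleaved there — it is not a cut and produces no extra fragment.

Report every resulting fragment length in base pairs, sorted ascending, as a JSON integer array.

Scan for sites:
  HnxX (AGTACGG, off=2): starts [30, 67, 95, 105] → cuts [32, 69, 97, 107]
  WciIV (ACGC, off=2): starts [6, 11, 19, 38, 83] → cuts [8, 13, 21, 40, 85]
  KluVI (GAGTCC, off=1): starts [42, 58, 74] → cuts [43, 59, 75]
  XjeV (TTATAAT, off=0): starts [50, 115] → cuts [50, 115]

All cut coordinates (distinct, sorted): [8, 13, 21, 32, 40, 43, 50, 59, 69, 75, 85, 97, 107, 115]

Fragments:
  [0,8): 8 bp
  [8,13): 5 bp
  [13,21): 8 bp
  [21,32): 11 bp
  [32,40): 8 bp
  [40,43): 3 bp
  [43,50): 7 bp
  [50,59): 9 bp
  [59,69): 10 bp
  [69,75): 6 bp
  [75,85): 10 bp
  [85,97): 12 bp
  [97,107): 10 bp
  [107,115): 8 bp
  [115,124): 9 bp

[3,5,6,7,8,8,8,8,9,9,10,10,10,11,12]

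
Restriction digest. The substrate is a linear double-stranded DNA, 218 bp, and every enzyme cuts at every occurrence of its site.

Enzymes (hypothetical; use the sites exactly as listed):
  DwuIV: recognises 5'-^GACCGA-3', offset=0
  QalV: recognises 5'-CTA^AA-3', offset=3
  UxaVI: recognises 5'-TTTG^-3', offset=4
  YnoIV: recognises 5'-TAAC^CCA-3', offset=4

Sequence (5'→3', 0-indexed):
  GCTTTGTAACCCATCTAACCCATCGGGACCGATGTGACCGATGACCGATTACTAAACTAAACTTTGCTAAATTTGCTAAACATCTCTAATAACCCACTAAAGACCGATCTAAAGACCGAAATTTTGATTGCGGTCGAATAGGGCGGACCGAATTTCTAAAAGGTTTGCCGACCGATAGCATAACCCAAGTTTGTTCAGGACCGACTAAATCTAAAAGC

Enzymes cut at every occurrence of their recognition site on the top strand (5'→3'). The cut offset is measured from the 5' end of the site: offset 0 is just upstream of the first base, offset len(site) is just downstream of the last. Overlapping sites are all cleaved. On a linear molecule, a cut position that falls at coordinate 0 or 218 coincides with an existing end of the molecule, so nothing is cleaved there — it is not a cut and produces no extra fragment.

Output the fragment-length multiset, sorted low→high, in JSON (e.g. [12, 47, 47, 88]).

[2,2,2,3,3,4,5,5,5,6,6,6,6,7,7,7,9,9,9,9,9,10,12,13,13,15,15,19]

Scan for sites:
  DwuIV (GACCGA, off=0): starts [26, 35, 42, 101, 113, 145, 169, 198] → cuts [26, 35, 42, 101, 113, 145, 169, 198]
  QalV (CTAAA, off=3): starts [51, 56, 66, 75, 96, 108, 155, 204, 210] → cuts [54, 59, 69, 78, 99, 111, 158, 207, 213]
  UxaVI (TTTG, off=4): starts [2, 62, 71, 122, 163, 189] → cuts [6, 66, 75, 126, 167, 193]
  YnoIV (TAACCCA, off=4): starts [6, 15, 89, 180] → cuts [10, 19, 93, 184]

All cut coordinates (distinct, sorted): [6, 10, 19, 26, 35, 42, 54, 59, 66, 69, 75, 78, 93, 99, 101, 111, 113, 126, 145, 158, 167, 169, 184, 193, 198, 207, 213]

Fragments:
  [0,6): 6 bp
  [6,10): 4 bp
  [10,19): 9 bp
  [19,26): 7 bp
  [26,35): 9 bp
  [35,42): 7 bp
  [42,54): 12 bp
  [54,59): 5 bp
  [59,66): 7 bp
  [66,69): 3 bp
  [69,75): 6 bp
  [75,78): 3 bp
  [78,93): 15 bp
  [93,99): 6 bp
  [99,101): 2 bp
  [101,111): 10 bp
  [111,113): 2 bp
  [113,126): 13 bp
  [126,145): 19 bp
  [145,158): 13 bp
  [158,167): 9 bp
  [167,169): 2 bp
  [169,184): 15 bp
  [184,193): 9 bp
  [193,198): 5 bp
  [198,207): 9 bp
  [207,213): 6 bp
  [213,218): 5 bp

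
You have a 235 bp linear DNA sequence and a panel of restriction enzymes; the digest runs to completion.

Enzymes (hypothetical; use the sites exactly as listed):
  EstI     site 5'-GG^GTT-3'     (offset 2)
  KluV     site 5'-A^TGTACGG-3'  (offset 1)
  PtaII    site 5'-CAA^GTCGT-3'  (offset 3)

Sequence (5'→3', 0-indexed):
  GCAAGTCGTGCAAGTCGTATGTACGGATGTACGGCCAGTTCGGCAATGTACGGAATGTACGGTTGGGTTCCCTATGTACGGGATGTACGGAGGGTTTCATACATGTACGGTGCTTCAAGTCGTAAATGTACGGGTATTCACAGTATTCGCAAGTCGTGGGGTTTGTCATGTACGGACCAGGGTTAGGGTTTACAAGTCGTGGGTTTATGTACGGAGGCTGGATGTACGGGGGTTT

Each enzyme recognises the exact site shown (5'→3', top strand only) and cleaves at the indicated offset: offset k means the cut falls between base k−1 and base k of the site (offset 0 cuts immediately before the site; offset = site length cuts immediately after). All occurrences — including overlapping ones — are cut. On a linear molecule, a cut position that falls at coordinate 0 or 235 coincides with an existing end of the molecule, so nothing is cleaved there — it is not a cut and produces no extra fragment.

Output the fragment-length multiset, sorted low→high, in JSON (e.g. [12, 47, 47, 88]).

[4,4,5,6,6,7,8,8,8,8,8,8,9,9,9,9,10,10,11,13,15,15,19,26]

Per-enzyme occurrences:
  EstI GGGTT/2: at [64, 91, 158, 179, 185, 200, 229] ⇒ [66, 93, 160, 181, 187, 202, 231]
  KluV ATGTACGG/1: at [18, 26, 45, 54, 73, 82, 102, 125, 167, 206, 221] ⇒ [19, 27, 46, 55, 74, 83, 103, 126, 168, 207, 222]
  PtaII CAAGTCGT/3: at [1, 10, 115, 149, 192] ⇒ [4, 13, 118, 152, 195]

All cut coordinates (distinct, sorted): [4, 13, 19, 27, 46, 55, 66, 74, 83, 93, 103, 118, 126, 152, 160, 168, 181, 187, 195, 202, 207, 222, 231]

Fragment lengths:
  [0,4): 4 bp
  [4,13): 9 bp
  [13,19): 6 bp
  [19,27): 8 bp
  [27,46): 19 bp
  [46,55): 9 bp
  [55,66): 11 bp
  [66,74): 8 bp
  [74,83): 9 bp
  [83,93): 10 bp
  [93,103): 10 bp
  [103,118): 15 bp
  [118,126): 8 bp
  [126,152): 26 bp
  [152,160): 8 bp
  [160,168): 8 bp
  [168,181): 13 bp
  [181,187): 6 bp
  [187,195): 8 bp
  [195,202): 7 bp
  [202,207): 5 bp
  [207,222): 15 bp
  [222,231): 9 bp
  [231,235): 4 bp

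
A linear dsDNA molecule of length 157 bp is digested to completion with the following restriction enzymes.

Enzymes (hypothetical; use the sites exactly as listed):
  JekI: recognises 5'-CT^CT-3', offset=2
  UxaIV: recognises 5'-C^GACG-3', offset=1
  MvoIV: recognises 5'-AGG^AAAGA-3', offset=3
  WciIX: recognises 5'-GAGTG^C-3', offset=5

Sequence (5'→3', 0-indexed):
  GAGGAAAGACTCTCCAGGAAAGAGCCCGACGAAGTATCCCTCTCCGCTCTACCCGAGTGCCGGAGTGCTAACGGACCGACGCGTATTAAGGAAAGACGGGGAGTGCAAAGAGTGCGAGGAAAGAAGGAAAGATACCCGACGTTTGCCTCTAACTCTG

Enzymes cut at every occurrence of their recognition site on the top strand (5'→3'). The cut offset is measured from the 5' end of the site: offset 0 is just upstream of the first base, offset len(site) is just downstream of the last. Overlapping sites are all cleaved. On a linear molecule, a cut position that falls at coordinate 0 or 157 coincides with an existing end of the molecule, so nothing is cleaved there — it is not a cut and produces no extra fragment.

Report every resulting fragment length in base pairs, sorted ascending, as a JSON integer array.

[3,4,5,6,7,7,7,8,8,9,9,10,10,11,11,14,14,14]

Site scan:
  JekI CTCT/2: at [9, 39, 46, 146, 152] ⇒ [11, 41, 48, 148, 154]
  UxaIV CGACG/1: at [26, 76, 136] ⇒ [27, 77, 137]
  MvoIV AGGAAAGA/3: at [1, 15, 88, 116, 124] ⇒ [4, 18, 91, 119, 127]
  WciIX GAGTGC/5: at [54, 62, 100, 109] ⇒ [59, 67, 105, 114]

Pooled cuts: [4, 11, 18, 27, 41, 48, 59, 67, 77, 91, 105, 114, 119, 127, 137, 148, 154]

Fragment lengths:
  [0,4): 4 bp
  [4,11): 7 bp
  [11,18): 7 bp
  [18,27): 9 bp
  [27,41): 14 bp
  [41,48): 7 bp
  [48,59): 11 bp
  [59,67): 8 bp
  [67,77): 10 bp
  [77,91): 14 bp
  [91,105): 14 bp
  [105,114): 9 bp
  [114,119): 5 bp
  [119,127): 8 bp
  [127,137): 10 bp
  [137,148): 11 bp
  [148,154): 6 bp
  [154,157): 3 bp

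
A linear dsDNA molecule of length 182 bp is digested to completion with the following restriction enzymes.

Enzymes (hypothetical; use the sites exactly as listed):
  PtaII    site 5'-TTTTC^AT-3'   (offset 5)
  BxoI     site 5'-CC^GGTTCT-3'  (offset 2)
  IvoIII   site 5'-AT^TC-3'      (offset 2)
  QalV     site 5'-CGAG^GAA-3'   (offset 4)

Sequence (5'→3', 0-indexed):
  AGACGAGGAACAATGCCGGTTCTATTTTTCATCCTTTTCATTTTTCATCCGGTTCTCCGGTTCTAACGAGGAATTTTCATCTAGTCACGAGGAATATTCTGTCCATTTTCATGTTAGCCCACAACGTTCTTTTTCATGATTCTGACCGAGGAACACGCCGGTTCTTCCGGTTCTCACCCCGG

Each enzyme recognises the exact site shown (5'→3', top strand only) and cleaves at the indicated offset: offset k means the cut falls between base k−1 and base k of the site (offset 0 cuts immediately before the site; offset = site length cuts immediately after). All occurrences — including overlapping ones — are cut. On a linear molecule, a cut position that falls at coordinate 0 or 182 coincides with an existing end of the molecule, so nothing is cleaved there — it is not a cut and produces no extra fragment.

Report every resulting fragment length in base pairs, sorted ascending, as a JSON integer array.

Scan for sites:
  PtaII (TTTTCAT, off=5): starts [25, 34, 41, 73, 105, 130] → cuts [30, 39, 46, 78, 110, 135]
  BxoI (CCGGTTCT, off=2): starts [15, 48, 56, 157, 166] → cuts [17, 50, 58, 159, 168]
  IvoIII (ATTC, off=2): starts [95, 138] → cuts [97, 140]
  QalV (CGAGGAA, off=4): starts [3, 66, 87, 146] → cuts [7, 70, 91, 150]

Pooled cuts: [7, 17, 30, 39, 46, 50, 58, 70, 78, 91, 97, 110, 135, 140, 150, 159, 168]

Fragments:
  [0,7): 7 bp
  [7,17): 10 bp
  [17,30): 13 bp
  [30,39): 9 bp
  [39,46): 7 bp
  [46,50): 4 bp
  [50,58): 8 bp
  [58,70): 12 bp
  [70,78): 8 bp
  [78,91): 13 bp
  [91,97): 6 bp
  [97,110): 13 bp
  [110,135): 25 bp
  [135,140): 5 bp
  [140,150): 10 bp
  [150,159): 9 bp
  [159,168): 9 bp
  [168,182): 14 bp

[4,5,6,7,7,8,8,9,9,9,10,10,12,13,13,13,14,25]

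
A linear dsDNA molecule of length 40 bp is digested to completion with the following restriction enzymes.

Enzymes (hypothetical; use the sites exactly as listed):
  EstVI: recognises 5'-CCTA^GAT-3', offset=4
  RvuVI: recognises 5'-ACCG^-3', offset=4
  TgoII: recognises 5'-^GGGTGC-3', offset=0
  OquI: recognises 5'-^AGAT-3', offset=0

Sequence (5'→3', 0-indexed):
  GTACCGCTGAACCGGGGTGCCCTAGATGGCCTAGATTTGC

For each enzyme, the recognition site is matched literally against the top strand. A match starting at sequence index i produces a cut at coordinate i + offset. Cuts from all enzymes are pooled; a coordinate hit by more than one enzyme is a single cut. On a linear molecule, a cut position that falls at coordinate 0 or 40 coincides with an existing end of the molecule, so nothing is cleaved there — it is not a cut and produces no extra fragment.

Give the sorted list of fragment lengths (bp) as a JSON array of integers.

Scan for sites:
  EstVI CCTAGAT/4: at [20, 29] ⇒ [24, 33]
  RvuVI ACCG/4: at [2, 10] ⇒ [6, 14]
  TgoII GGGTGC/0: at [14] ⇒ [14]
  OquI AGAT/0: at [23, 32] ⇒ [23, 32]

All cut coordinates (distinct, sorted): [6, 14, 23, 24, 32, 33]

Fragment lengths:
  [0,6): 6 bp
  [6,14): 8 bp
  [14,23): 9 bp
  [23,24): 1 bp
  [24,32): 8 bp
  [32,33): 1 bp
  [33,40): 7 bp

[1,1,6,7,8,8,9]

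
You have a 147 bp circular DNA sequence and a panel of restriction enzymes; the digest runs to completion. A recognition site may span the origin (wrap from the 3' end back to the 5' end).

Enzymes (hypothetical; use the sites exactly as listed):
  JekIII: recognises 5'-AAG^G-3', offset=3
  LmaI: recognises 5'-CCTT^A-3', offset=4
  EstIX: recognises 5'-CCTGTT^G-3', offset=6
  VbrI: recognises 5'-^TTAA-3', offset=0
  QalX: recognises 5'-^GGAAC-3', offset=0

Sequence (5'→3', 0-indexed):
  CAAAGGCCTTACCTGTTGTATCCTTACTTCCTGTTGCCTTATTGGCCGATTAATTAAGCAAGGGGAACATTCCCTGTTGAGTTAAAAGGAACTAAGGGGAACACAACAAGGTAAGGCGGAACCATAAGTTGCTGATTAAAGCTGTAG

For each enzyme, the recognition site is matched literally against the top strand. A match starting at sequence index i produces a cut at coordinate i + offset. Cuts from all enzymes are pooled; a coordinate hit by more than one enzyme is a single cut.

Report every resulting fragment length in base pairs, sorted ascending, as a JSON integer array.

Site scan:
  JekIII AAGG/3: at [2, 59, 85, 93, 107, 112] ⇒ [5, 62, 88, 96, 110, 115]
  LmaI CCTTA/4: at [6, 21, 36] ⇒ [10, 25, 40]
  EstIX CCTGTTG/6: at [11, 29, 72] ⇒ [17, 35, 78]
  VbrI TTAA/0: at [49, 53, 81, 135] ⇒ [49, 53, 81, 135]
  QalX GGAAC/0: at [63, 87, 97, 117] ⇒ [63, 87, 97, 117]

All cut coordinates (distinct, sorted): [5, 10, 17, 25, 35, 40, 49, 53, 62, 63, 78, 81, 87, 88, 96, 97, 110, 115, 117, 135]

Fragments:
  5→10: 5 bp
  10→17: 7 bp
  17→25: 8 bp
  25→35: 10 bp
  35→40: 5 bp
  40→49: 9 bp
  49→53: 4 bp
  53→62: 9 bp
  62→63: 1 bp
  63→78: 15 bp
  78→81: 3 bp
  81→87: 6 bp
  87→88: 1 bp
  88→96: 8 bp
  96→97: 1 bp
  97→110: 13 bp
  110→115: 5 bp
  115→117: 2 bp
  117→135: 18 bp
  135→5 (wrap): 147-135+5 = 17 bp

[1,1,1,2,3,4,5,5,5,6,7,8,8,9,9,10,13,15,17,18]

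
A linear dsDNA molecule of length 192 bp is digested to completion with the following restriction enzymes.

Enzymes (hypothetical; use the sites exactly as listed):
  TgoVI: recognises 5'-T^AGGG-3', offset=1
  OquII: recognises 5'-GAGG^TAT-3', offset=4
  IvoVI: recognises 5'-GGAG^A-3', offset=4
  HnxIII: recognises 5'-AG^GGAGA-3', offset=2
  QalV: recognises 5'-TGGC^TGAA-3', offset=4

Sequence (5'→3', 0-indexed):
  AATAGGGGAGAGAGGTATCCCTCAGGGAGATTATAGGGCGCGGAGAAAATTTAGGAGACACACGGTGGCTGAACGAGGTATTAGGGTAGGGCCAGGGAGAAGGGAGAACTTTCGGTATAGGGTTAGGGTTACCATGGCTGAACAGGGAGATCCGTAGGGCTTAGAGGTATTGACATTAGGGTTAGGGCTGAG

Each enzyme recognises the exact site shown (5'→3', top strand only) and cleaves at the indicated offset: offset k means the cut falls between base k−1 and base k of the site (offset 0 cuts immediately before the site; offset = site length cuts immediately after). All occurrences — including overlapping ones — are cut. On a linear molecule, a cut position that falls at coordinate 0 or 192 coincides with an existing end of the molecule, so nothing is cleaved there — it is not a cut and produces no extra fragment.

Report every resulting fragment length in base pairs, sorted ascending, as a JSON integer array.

[3,3,4,4,4,4,4,5,5,5,6,6,6,7,7,8,9,9,10,10,11,12,12,12,12,14]

Site scan:
  TgoVI (TAGGG, off=1): starts [2, 33, 81, 86, 117, 123, 154, 176, 182] → cuts [3, 34, 82, 87, 118, 124, 155, 177, 183]
  OquII (GAGGTAT, off=4): starts [11, 74, 163] → cuts [15, 78, 167]
  IvoVI (GGAGA, off=4): starts [6, 25, 41, 53, 95, 102, 145] → cuts [10, 29, 45, 57, 99, 106, 149]
  HnxIII (AGGGAGA, off=2): starts [23, 93, 100, 143] → cuts [25, 95, 102, 145]
  QalV (TGGCTGAA, off=4): starts [65, 134] → cuts [69, 138]

All cut coordinates (distinct, sorted): [3, 10, 15, 25, 29, 34, 45, 57, 69, 78, 82, 87, 95, 99, 102, 106, 118, 124, 138, 145, 149, 155, 167, 177, 183]

Fragments:
  [0,3): 3 bp
  [3,10): 7 bp
  [10,15): 5 bp
  [15,25): 10 bp
  [25,29): 4 bp
  [29,34): 5 bp
  [34,45): 11 bp
  [45,57): 12 bp
  [57,69): 12 bp
  [69,78): 9 bp
  [78,82): 4 bp
  [82,87): 5 bp
  [87,95): 8 bp
  [95,99): 4 bp
  [99,102): 3 bp
  [102,106): 4 bp
  [106,118): 12 bp
  [118,124): 6 bp
  [124,138): 14 bp
  [138,145): 7 bp
  [145,149): 4 bp
  [149,155): 6 bp
  [155,167): 12 bp
  [167,177): 10 bp
  [177,183): 6 bp
  [183,192): 9 bp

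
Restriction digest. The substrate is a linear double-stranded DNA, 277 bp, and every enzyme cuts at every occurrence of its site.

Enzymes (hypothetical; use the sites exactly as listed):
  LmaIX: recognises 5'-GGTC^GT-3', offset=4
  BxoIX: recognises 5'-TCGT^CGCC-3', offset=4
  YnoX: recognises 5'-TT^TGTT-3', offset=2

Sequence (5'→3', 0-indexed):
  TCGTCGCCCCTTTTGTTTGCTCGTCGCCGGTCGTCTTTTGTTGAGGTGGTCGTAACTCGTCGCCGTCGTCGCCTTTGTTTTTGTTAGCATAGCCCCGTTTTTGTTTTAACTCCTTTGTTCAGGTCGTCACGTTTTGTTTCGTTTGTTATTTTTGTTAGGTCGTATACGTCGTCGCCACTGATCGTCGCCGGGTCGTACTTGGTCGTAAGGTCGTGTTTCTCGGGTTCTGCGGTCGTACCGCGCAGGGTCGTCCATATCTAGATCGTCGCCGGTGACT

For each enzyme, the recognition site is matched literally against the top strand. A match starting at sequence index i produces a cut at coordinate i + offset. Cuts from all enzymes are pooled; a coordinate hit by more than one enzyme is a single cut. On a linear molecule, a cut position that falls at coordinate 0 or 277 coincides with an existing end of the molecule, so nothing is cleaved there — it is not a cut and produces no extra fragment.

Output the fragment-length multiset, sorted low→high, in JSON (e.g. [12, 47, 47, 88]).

Scan for sites:
  LmaIX GGTCGT/4: at [28, 47, 121, 157, 190, 200, 208, 230, 245] ⇒ [32, 51, 125, 161, 194, 204, 212, 234, 249]
  BxoIX TCGTCGCC/4: at [0, 20, 56, 65, 168, 181, 262] ⇒ [4, 24, 60, 69, 172, 185, 266]
  YnoX TTTGTT/2: at [11, 36, 73, 79, 99, 113, 132, 141, 150] ⇒ [13, 38, 75, 81, 101, 115, 134, 143, 152]

Pooled cuts: [4, 13, 24, 32, 38, 51, 60, 69, 75, 81, 101, 115, 125, 134, 143, 152, 161, 172, 185, 194, 204, 212, 234, 249, 266]

Fragments:
  [0,4): 4 bp
  [4,13): 9 bp
  [13,24): 11 bp
  [24,32): 8 bp
  [32,38): 6 bp
  [38,51): 13 bp
  [51,60): 9 bp
  [60,69): 9 bp
  [69,75): 6 bp
  [75,81): 6 bp
  [81,101): 20 bp
  [101,115): 14 bp
  [115,125): 10 bp
  [125,134): 9 bp
  [134,143): 9 bp
  [143,152): 9 bp
  [152,161): 9 bp
  [161,172): 11 bp
  [172,185): 13 bp
  [185,194): 9 bp
  [194,204): 10 bp
  [204,212): 8 bp
  [212,234): 22 bp
  [234,249): 15 bp
  [249,266): 17 bp
  [266,277): 11 bp

[4,6,6,6,8,8,9,9,9,9,9,9,9,9,10,10,11,11,11,13,13,14,15,17,20,22]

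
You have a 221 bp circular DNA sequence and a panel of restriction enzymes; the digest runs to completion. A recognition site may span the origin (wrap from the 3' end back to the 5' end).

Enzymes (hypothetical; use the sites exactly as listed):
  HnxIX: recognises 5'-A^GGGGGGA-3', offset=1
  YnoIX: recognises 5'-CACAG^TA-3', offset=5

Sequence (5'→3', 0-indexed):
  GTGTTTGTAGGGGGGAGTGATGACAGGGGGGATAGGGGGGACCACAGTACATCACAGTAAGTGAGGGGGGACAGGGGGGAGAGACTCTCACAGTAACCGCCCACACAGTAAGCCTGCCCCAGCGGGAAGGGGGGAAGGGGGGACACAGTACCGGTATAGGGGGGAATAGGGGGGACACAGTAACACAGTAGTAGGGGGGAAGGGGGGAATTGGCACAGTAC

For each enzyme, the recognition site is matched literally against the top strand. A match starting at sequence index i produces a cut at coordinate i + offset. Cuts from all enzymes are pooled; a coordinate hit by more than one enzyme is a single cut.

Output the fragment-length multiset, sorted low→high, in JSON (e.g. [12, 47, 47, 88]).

Site scan:
  HnxIX AGGGGGGA/1: at [8, 24, 33, 63, 72, 127, 135, 157, 167, 192, 200] ⇒ [9, 25, 34, 64, 73, 128, 136, 158, 168, 193, 201]
  YnoIX CACAGTA/5: at [42, 52, 88, 103, 143, 175, 183, 213] ⇒ [47, 57, 93, 108, 148, 180, 188, 218]

Pooled cuts: [9, 25, 34, 47, 57, 64, 73, 93, 108, 128, 136, 148, 158, 168, 180, 188, 193, 201, 218]

Fragment lengths:
  9→25: 16 bp
  25→34: 9 bp
  34→47: 13 bp
  47→57: 10 bp
  57→64: 7 bp
  64→73: 9 bp
  73→93: 20 bp
  93→108: 15 bp
  108→128: 20 bp
  128→136: 8 bp
  136→148: 12 bp
  148→158: 10 bp
  158→168: 10 bp
  168→180: 12 bp
  180→188: 8 bp
  188→193: 5 bp
  193→201: 8 bp
  201→218: 17 bp
  218→9 (wrap): 221-218+9 = 12 bp

[5,7,8,8,8,9,9,10,10,10,12,12,12,13,15,16,17,20,20]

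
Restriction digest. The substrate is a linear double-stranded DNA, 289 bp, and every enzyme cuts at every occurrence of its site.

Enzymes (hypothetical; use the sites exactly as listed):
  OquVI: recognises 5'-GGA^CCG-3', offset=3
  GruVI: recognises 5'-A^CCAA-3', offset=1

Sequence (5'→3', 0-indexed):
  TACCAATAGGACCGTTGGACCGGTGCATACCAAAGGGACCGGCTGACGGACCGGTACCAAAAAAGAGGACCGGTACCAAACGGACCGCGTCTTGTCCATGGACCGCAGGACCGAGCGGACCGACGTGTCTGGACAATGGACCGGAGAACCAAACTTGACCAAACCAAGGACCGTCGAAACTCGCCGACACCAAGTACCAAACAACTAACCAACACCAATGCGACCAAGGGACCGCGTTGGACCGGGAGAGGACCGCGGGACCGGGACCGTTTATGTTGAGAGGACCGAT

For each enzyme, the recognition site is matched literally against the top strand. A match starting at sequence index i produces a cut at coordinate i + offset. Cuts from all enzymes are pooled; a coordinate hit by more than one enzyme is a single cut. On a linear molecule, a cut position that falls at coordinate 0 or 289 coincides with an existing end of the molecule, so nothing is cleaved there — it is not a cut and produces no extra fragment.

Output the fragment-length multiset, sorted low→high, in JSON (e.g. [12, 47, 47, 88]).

Scan for sites:
  OquVI GGACCG/3: at [8, 16, 35, 47, 66, 81, 99, 107, 116, 137, 167, 228, 238, 249, 257, 263, 281] ⇒ [11, 19, 38, 50, 69, 84, 102, 110, 119, 140, 170, 231, 241, 252, 260, 266, 284]
  GruVI ACCAA/1: at [1, 28, 55, 74, 147, 157, 162, 188, 195, 207, 213, 222] ⇒ [2, 29, 56, 75, 148, 158, 163, 189, 196, 208, 214, 223]

All cut coordinates (distinct, sorted): [2, 11, 19, 29, 38, 50, 56, 69, 75, 84, 102, 110, 119, 140, 148, 158, 163, 170, 189, 196, 208, 214, 223, 231, 241, 252, 260, 266, 284]

Fragments:
  [0,2): 2 bp
  [2,11): 9 bp
  [11,19): 8 bp
  [19,29): 10 bp
  [29,38): 9 bp
  [38,50): 12 bp
  [50,56): 6 bp
  [56,69): 13 bp
  [69,75): 6 bp
  [75,84): 9 bp
  [84,102): 18 bp
  [102,110): 8 bp
  [110,119): 9 bp
  [119,140): 21 bp
  [140,148): 8 bp
  [148,158): 10 bp
  [158,163): 5 bp
  [163,170): 7 bp
  [170,189): 19 bp
  [189,196): 7 bp
  [196,208): 12 bp
  [208,214): 6 bp
  [214,223): 9 bp
  [223,231): 8 bp
  [231,241): 10 bp
  [241,252): 11 bp
  [252,260): 8 bp
  [260,266): 6 bp
  [266,284): 18 bp
  [284,289): 5 bp

[2,5,5,6,6,6,6,7,7,8,8,8,8,8,9,9,9,9,9,10,10,10,11,12,12,13,18,18,19,21]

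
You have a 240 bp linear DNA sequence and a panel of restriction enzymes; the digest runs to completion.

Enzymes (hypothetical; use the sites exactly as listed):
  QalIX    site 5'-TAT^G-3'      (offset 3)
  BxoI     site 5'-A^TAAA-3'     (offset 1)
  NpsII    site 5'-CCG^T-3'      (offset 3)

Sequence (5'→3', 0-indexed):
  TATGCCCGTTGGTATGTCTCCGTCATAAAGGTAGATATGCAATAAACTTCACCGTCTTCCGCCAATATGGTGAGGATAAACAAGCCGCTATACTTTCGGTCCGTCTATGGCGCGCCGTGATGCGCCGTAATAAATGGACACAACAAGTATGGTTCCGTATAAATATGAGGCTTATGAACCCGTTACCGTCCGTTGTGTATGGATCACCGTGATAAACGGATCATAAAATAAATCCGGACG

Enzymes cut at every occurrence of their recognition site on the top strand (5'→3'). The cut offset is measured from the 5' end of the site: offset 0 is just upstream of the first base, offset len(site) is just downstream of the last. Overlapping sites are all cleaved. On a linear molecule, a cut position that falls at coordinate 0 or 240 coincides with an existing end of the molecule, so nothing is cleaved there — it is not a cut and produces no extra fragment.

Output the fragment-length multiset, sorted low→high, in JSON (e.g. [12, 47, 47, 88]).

[2,3,3,3,3,4,4,5,5,5,6,7,7,7,7,7,8,8,9,9,9,10,11,12,12,13,14,20,27]

Site scan:
  QalIX (TATG, off=3): starts [0, 12, 35, 65, 105, 147, 163, 172, 197] → cuts [3, 15, 38, 68, 108, 150, 166, 175, 200]
  BxoI (ATAAA, off=1): starts [24, 41, 75, 129, 158, 211, 222, 227] → cuts [25, 42, 76, 130, 159, 212, 223, 228]
  NpsII (CCGT, off=3): starts [5, 19, 51, 100, 114, 124, 154, 179, 185, 189, 206] → cuts [8, 22, 54, 103, 117, 127, 157, 182, 188, 192, 209]

All cut coordinates (distinct, sorted): [3, 8, 15, 22, 25, 38, 42, 54, 68, 76, 103, 108, 117, 127, 130, 150, 157, 159, 166, 175, 182, 188, 192, 200, 209, 212, 223, 228]

Fragment lengths:
  [0,3): 3 bp
  [3,8): 5 bp
  [8,15): 7 bp
  [15,22): 7 bp
  [22,25): 3 bp
  [25,38): 13 bp
  [38,42): 4 bp
  [42,54): 12 bp
  [54,68): 14 bp
  [68,76): 8 bp
  [76,103): 27 bp
  [103,108): 5 bp
  [108,117): 9 bp
  [117,127): 10 bp
  [127,130): 3 bp
  [130,150): 20 bp
  [150,157): 7 bp
  [157,159): 2 bp
  [159,166): 7 bp
  [166,175): 9 bp
  [175,182): 7 bp
  [182,188): 6 bp
  [188,192): 4 bp
  [192,200): 8 bp
  [200,209): 9 bp
  [209,212): 3 bp
  [212,223): 11 bp
  [223,228): 5 bp
  [228,240): 12 bp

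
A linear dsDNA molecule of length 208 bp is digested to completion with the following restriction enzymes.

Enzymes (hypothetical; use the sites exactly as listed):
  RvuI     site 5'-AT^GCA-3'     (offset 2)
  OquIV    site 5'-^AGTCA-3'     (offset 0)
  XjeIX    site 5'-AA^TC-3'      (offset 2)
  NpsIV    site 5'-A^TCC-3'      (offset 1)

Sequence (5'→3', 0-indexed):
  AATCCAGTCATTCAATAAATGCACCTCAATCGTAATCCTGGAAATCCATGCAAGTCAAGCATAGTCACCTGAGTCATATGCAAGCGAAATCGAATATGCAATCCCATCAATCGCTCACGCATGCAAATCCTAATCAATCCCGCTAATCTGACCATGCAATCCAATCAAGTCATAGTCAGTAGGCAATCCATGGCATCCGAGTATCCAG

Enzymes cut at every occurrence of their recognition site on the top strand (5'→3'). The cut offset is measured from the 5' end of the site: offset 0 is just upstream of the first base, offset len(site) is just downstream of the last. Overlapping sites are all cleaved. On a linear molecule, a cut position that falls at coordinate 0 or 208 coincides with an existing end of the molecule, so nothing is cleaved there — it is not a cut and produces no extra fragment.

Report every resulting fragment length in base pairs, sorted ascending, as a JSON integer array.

Site scan:
  RvuI (ATGCA, off=2): starts [18, 47, 77, 95, 120, 153] → cuts [20, 49, 79, 97, 122, 155]
  OquIV (AGTCA, off=0): starts [5, 52, 62, 71, 167, 173] → cuts [5, 52, 62, 71, 167, 173]
  XjeIX (AATC, off=2): starts [0, 27, 33, 42, 87, 99, 108, 125, 131, 135, 144, 157, 162, 184] → cuts [2, 29, 35, 44, 89, 101, 110, 127, 133, 137, 146, 159, 164, 186]
  NpsIV (ATCC, off=1): starts [1, 34, 43, 100, 126, 136, 158, 185, 194, 202] → cuts [2, 35, 44, 101, 127, 137, 159, 186, 195, 203]

All cut coordinates (distinct, sorted): [2, 5, 20, 29, 35, 44, 49, 52, 62, 71, 79, 89, 97, 101, 110, 122, 127, 133, 137, 146, 155, 159, 164, 167, 173, 186, 195, 203]

Fragment lengths:
  [0,2): 2 bp
  [2,5): 3 bp
  [5,20): 15 bp
  [20,29): 9 bp
  [29,35): 6 bp
  [35,44): 9 bp
  [44,49): 5 bp
  [49,52): 3 bp
  [52,62): 10 bp
  [62,71): 9 bp
  [71,79): 8 bp
  [79,89): 10 bp
  [89,97): 8 bp
  [97,101): 4 bp
  [101,110): 9 bp
  [110,122): 12 bp
  [122,127): 5 bp
  [127,133): 6 bp
  [133,137): 4 bp
  [137,146): 9 bp
  [146,155): 9 bp
  [155,159): 4 bp
  [159,164): 5 bp
  [164,167): 3 bp
  [167,173): 6 bp
  [173,186): 13 bp
  [186,195): 9 bp
  [195,203): 8 bp
  [203,208): 5 bp

[2,3,3,3,4,4,4,5,5,5,5,6,6,6,8,8,8,9,9,9,9,9,9,9,10,10,12,13,15]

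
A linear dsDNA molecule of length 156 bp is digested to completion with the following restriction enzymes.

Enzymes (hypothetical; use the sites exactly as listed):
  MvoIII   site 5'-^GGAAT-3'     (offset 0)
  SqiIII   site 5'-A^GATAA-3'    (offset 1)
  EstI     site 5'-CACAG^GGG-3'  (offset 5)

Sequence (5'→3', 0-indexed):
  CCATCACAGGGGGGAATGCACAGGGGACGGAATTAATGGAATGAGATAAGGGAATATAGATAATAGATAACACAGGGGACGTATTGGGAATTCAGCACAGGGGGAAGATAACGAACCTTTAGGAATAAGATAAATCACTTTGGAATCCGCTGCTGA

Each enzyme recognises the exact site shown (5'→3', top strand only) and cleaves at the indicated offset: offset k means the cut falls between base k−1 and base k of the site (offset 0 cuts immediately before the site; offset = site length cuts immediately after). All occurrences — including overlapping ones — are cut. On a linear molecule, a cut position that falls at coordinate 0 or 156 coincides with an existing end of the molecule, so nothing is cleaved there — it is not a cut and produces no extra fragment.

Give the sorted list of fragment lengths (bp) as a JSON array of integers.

[3,5,6,6,7,7,7,8,9,9,10,11,11,13,14,15,15]

Per-enzyme occurrences:
  MvoIII GGAAT/0: at [12, 28, 37, 50, 86, 121, 141] ⇒ [12, 28, 37, 50, 86, 121, 141]
  SqiIII AGATAA/1: at [43, 57, 64, 105, 127] ⇒ [44, 58, 65, 106, 128]
  EstI CACAGGGG/5: at [4, 18, 70, 95] ⇒ [9, 23, 75, 100]

All cut coordinates (distinct, sorted): [9, 12, 23, 28, 37, 44, 50, 58, 65, 75, 86, 100, 106, 121, 128, 141]

Fragment lengths:
  [0,9): 9 bp
  [9,12): 3 bp
  [12,23): 11 bp
  [23,28): 5 bp
  [28,37): 9 bp
  [37,44): 7 bp
  [44,50): 6 bp
  [50,58): 8 bp
  [58,65): 7 bp
  [65,75): 10 bp
  [75,86): 11 bp
  [86,100): 14 bp
  [100,106): 6 bp
  [106,121): 15 bp
  [121,128): 7 bp
  [128,141): 13 bp
  [141,156): 15 bp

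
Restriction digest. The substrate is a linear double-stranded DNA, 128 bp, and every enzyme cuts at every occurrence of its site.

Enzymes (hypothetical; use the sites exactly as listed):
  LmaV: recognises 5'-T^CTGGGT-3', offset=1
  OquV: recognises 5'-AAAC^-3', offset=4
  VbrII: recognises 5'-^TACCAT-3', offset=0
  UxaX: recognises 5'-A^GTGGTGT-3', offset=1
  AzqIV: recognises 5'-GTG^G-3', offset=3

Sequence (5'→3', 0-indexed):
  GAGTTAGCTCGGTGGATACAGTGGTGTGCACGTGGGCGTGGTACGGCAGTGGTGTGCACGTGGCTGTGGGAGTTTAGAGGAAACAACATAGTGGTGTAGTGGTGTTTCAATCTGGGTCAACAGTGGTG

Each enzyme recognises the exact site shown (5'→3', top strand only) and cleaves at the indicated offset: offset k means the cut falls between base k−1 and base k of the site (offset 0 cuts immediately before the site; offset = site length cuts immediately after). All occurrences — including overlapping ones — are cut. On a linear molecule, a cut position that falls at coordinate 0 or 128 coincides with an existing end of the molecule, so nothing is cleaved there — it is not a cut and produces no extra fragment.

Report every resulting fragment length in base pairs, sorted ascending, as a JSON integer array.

Scan for sites:
  LmaV TCTGGGT/1: at [110] ⇒ [111]
  OquV AAAC/4: at [80] ⇒ [84]
  VbrII (TACCAT, off=0): no sites
  UxaX AGTGGTGT/1: at [19, 47, 89, 97] ⇒ [20, 48, 90, 98]
  AzqIV GTGG/3: at [11, 20, 31, 37, 48, 59, 65, 90, 98, 122] ⇒ [14, 23, 34, 40, 51, 62, 68, 93, 101, 125]

Pooled cuts: [14, 20, 23, 34, 40, 48, 51, 62, 68, 84, 90, 93, 98, 101, 111, 125]

Fragment lengths:
  [0,14): 14 bp
  [14,20): 6 bp
  [20,23): 3 bp
  [23,34): 11 bp
  [34,40): 6 bp
  [40,48): 8 bp
  [48,51): 3 bp
  [51,62): 11 bp
  [62,68): 6 bp
  [68,84): 16 bp
  [84,90): 6 bp
  [90,93): 3 bp
  [93,98): 5 bp
  [98,101): 3 bp
  [101,111): 10 bp
  [111,125): 14 bp
  [125,128): 3 bp

[3,3,3,3,3,5,6,6,6,6,8,10,11,11,14,14,16]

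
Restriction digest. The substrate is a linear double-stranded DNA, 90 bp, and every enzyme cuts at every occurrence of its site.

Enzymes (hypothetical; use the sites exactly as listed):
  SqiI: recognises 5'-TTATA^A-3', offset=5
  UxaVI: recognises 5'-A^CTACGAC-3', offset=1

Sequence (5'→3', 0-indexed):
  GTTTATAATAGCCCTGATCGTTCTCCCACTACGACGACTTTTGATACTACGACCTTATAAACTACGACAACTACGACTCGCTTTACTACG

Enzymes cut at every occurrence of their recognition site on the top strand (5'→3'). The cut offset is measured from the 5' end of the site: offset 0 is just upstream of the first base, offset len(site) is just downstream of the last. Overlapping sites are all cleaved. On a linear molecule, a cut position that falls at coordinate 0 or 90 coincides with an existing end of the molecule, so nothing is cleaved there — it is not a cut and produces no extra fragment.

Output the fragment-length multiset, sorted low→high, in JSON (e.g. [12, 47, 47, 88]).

[2,7,9,13,18,20,21]

Scan for sites:
  SqiI TTATAA/5: at [2, 54] ⇒ [7, 59]
  UxaVI ACTACGAC/1: at [27, 45, 60, 69] ⇒ [28, 46, 61, 70]

Pooled cuts: [7, 28, 46, 59, 61, 70]

Fragments:
  [0,7): 7 bp
  [7,28): 21 bp
  [28,46): 18 bp
  [46,59): 13 bp
  [59,61): 2 bp
  [61,70): 9 bp
  [70,90): 20 bp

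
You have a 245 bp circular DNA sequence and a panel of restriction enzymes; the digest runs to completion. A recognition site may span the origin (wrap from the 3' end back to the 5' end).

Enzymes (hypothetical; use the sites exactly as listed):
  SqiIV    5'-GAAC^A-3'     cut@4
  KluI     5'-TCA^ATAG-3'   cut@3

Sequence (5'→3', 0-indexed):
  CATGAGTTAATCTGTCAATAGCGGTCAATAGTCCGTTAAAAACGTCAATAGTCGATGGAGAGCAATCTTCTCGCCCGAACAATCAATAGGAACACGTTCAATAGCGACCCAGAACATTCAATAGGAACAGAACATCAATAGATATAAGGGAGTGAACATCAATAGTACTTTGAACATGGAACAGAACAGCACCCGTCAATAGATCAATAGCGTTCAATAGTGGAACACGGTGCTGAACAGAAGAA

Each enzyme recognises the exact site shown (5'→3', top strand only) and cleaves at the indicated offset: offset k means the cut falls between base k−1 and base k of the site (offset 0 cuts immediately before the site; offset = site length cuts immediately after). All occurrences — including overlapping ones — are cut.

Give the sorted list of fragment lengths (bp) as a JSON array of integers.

Scan for sites:
  SqiIV (GAACA, off=4): starts [76, 89, 111, 124, 129, 153, 171, 178, 183, 222, 234, 242] → cuts [1, 80, 93, 115, 128, 133, 157, 175, 182, 187, 226, 238]
  KluI (TCAATAG, off=3): starts [14, 24, 44, 82, 97, 117, 134, 158, 195, 203, 213] → cuts [17, 27, 47, 85, 100, 120, 137, 161, 198, 206, 216]

All cut coordinates (distinct, sorted): [1, 17, 27, 47, 80, 85, 93, 100, 115, 120, 128, 133, 137, 157, 161, 175, 182, 187, 198, 206, 216, 226, 238]

Fragment lengths:
  1→17: 16 bp
  17→27: 10 bp
  27→47: 20 bp
  47→80: 33 bp
  80→85: 5 bp
  85→93: 8 bp
  93→100: 7 bp
  100→115: 15 bp
  115→120: 5 bp
  120→128: 8 bp
  128→133: 5 bp
  133→137: 4 bp
  137→157: 20 bp
  157→161: 4 bp
  161→175: 14 bp
  175→182: 7 bp
  182→187: 5 bp
  187→198: 11 bp
  198→206: 8 bp
  206→216: 10 bp
  216→226: 10 bp
  226→238: 12 bp
  238→1 (wrap): 245-238+1 = 8 bp

[4,4,5,5,5,5,7,7,8,8,8,8,10,10,10,11,12,14,15,16,20,20,33]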